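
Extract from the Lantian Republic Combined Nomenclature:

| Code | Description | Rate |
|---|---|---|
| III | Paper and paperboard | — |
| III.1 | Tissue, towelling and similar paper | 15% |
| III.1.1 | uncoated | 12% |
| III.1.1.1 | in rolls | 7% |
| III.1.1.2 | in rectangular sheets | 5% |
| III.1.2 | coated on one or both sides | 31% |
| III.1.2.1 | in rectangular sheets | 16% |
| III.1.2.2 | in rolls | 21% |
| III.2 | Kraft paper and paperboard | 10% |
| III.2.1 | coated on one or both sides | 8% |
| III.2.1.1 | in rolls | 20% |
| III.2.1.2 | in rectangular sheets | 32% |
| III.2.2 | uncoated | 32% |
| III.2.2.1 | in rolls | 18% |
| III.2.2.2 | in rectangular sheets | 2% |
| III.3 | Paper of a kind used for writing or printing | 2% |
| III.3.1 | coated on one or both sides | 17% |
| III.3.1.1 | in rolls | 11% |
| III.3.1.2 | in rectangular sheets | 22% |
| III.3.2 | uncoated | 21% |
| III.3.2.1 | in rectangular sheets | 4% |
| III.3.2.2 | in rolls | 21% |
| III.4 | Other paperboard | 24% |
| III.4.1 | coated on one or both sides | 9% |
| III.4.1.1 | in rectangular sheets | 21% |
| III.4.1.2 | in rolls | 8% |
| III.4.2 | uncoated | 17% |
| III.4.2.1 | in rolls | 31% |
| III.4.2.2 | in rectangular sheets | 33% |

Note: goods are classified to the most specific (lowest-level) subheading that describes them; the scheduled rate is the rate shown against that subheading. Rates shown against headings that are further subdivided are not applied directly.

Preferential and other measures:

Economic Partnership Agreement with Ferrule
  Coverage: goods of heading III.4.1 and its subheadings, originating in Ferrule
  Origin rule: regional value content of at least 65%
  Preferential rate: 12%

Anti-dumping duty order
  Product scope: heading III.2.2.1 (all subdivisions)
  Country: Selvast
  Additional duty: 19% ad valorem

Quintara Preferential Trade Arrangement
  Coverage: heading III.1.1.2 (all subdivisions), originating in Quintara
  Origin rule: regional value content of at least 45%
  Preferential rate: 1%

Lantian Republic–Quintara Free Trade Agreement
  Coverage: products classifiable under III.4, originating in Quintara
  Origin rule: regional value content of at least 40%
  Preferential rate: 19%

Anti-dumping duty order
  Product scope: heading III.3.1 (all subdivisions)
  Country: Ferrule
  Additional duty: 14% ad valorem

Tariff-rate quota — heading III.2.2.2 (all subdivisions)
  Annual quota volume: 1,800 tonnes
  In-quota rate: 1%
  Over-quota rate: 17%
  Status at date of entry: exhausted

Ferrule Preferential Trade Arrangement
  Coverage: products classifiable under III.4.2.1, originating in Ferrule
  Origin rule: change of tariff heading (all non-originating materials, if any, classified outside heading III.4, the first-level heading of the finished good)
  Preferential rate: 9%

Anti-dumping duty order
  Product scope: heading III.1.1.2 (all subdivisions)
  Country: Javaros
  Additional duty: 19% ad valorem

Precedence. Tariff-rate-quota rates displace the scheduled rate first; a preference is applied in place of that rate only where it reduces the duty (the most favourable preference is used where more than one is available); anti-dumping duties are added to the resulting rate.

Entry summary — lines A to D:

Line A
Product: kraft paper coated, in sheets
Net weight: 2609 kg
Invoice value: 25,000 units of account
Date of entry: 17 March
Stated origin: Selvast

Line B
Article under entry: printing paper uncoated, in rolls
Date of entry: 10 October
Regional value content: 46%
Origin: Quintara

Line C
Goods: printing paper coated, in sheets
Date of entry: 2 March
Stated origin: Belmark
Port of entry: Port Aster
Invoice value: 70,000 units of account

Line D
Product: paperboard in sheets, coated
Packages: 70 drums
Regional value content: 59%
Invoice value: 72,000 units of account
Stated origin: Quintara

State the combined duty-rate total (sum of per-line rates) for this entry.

Line A: kraft paper → III.2; coated → III.2.1; in sheets → III.2.1.2. Scheduled 32%. No special measure applies. → 32%.
Line B: printing paper → III.3; uncoated → III.3.2; in rolls → III.3.2.2. Scheduled 21%. Quintara agreement on III.1.1.2: III.3.2.2 not covered; Quintara agreement on III.4: III.3.2.2 not covered. → 21%.
Line C: printing paper → III.3; coated → III.3.1; in sheets → III.3.1.2. Scheduled 22%. No special measure applies. → 22%.
Line D: paperboard → III.4; coated → III.4.1; in sheets → III.4.1.1. Scheduled 21%. Quintara agreement on III.1.1.2: III.4.1.1 not covered; Quintara agreement on III.4: RVC ≥ 40% → 19% available; preferential 19%. → 19%.
Sum: 32% + 21% + 22% + 19% = 94%.

94%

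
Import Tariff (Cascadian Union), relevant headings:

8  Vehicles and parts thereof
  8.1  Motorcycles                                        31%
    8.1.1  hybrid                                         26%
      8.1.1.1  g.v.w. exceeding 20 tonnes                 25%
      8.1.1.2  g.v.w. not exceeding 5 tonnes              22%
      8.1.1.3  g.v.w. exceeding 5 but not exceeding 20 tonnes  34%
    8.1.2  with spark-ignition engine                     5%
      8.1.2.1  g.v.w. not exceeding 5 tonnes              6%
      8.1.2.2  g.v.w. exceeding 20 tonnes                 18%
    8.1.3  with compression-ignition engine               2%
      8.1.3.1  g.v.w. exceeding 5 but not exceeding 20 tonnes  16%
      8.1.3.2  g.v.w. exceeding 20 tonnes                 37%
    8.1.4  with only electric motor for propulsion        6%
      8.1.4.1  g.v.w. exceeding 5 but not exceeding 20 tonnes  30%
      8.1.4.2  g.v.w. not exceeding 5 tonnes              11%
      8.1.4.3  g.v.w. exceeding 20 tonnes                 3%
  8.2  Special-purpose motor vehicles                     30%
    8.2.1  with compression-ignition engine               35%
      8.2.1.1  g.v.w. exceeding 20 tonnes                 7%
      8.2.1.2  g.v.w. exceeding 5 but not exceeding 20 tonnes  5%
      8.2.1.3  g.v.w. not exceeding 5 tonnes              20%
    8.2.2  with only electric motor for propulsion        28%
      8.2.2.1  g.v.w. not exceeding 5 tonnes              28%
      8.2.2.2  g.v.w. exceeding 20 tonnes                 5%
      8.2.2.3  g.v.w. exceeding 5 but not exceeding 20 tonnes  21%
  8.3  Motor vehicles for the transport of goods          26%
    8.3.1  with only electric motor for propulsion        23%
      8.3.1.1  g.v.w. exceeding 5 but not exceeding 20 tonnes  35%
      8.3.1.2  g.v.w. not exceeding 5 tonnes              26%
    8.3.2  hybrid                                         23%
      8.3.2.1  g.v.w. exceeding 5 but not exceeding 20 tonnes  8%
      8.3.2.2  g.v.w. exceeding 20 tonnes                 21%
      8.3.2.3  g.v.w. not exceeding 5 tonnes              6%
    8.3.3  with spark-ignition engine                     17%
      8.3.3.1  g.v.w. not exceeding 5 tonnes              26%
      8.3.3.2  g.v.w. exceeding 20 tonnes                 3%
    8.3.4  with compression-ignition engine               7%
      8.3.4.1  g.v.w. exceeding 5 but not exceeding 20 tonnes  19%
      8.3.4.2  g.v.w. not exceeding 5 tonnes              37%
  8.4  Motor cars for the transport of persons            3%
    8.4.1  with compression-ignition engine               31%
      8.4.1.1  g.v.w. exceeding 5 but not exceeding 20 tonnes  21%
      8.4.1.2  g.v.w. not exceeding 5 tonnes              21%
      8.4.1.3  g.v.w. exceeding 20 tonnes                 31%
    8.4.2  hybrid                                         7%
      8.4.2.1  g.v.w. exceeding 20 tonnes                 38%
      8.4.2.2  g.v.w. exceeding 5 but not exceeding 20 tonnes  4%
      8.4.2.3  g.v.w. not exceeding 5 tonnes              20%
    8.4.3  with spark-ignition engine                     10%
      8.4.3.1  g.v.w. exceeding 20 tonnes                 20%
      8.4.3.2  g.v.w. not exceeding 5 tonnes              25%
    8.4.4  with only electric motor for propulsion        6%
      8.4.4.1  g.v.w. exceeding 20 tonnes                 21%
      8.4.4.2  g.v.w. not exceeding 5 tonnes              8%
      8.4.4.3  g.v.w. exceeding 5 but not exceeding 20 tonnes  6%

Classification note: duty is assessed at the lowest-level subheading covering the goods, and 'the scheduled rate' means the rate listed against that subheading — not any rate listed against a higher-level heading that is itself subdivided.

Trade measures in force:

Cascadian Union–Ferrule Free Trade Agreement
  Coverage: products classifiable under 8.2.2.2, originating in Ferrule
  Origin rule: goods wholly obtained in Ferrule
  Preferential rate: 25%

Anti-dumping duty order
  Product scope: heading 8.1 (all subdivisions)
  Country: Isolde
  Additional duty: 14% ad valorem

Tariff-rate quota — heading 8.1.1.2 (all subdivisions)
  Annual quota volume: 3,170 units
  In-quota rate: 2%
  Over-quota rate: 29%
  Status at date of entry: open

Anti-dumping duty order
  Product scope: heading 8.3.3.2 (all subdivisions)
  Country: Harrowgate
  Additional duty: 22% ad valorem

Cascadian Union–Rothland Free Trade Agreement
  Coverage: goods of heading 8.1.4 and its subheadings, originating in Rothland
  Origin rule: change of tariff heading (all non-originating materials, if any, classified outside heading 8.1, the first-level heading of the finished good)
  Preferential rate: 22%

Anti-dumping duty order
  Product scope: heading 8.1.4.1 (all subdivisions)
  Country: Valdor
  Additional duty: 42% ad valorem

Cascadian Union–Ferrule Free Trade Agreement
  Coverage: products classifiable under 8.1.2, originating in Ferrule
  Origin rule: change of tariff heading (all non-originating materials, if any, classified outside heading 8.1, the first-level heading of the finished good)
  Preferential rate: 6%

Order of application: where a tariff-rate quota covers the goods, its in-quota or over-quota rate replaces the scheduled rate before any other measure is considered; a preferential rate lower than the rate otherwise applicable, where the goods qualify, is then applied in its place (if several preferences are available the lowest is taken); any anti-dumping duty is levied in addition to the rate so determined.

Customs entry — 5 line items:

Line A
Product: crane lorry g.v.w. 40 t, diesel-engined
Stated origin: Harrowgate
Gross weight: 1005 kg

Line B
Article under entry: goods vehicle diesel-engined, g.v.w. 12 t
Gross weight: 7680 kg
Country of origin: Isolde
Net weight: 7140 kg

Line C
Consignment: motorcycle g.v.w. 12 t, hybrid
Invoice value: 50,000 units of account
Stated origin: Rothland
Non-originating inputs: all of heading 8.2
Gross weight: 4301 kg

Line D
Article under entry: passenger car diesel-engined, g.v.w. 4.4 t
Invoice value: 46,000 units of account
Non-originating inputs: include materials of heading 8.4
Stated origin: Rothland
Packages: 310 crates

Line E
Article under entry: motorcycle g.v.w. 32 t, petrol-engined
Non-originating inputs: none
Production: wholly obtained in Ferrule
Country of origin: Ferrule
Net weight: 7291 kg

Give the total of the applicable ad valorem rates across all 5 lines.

87%

Line A: crane lorry → 8.2; diesel-engined → 8.2.1; g.v.w. 40 t → 8.2.1.1. Scheduled 7%. No special measure applies. → 7%.
Line B: goods vehicle → 8.3; diesel-engined → 8.3.4; g.v.w. 12 t → 8.3.4.1. Scheduled 19%. No special measure applies. → 19%.
Line C: motorcycle → 8.1; hybrid → 8.1.1; g.v.w. 12 t → 8.1.1.3. Scheduled 34%. Rothland agreement on 8.1.4: 8.1.1.3 not covered. → 34%.
Line D: passenger car → 8.4; diesel-engined → 8.4.1; g.v.w. 4.4 t → 8.4.1.2. Scheduled 21%. Rothland agreement on 8.1.4: 8.4.1.2 not covered. → 21%.
Line E: motorcycle → 8.1; petrol-engined → 8.1.2; g.v.w. 32 t → 8.1.2.2. Scheduled 18%. Ferrule agreement on 8.2.2.2: 8.1.2.2 not covered; Ferrule agreement on 8.1.2: CTH met → 6% available; preferential 6%. → 6%.
Sum: 7% + 19% + 34% + 21% + 6% = 87%.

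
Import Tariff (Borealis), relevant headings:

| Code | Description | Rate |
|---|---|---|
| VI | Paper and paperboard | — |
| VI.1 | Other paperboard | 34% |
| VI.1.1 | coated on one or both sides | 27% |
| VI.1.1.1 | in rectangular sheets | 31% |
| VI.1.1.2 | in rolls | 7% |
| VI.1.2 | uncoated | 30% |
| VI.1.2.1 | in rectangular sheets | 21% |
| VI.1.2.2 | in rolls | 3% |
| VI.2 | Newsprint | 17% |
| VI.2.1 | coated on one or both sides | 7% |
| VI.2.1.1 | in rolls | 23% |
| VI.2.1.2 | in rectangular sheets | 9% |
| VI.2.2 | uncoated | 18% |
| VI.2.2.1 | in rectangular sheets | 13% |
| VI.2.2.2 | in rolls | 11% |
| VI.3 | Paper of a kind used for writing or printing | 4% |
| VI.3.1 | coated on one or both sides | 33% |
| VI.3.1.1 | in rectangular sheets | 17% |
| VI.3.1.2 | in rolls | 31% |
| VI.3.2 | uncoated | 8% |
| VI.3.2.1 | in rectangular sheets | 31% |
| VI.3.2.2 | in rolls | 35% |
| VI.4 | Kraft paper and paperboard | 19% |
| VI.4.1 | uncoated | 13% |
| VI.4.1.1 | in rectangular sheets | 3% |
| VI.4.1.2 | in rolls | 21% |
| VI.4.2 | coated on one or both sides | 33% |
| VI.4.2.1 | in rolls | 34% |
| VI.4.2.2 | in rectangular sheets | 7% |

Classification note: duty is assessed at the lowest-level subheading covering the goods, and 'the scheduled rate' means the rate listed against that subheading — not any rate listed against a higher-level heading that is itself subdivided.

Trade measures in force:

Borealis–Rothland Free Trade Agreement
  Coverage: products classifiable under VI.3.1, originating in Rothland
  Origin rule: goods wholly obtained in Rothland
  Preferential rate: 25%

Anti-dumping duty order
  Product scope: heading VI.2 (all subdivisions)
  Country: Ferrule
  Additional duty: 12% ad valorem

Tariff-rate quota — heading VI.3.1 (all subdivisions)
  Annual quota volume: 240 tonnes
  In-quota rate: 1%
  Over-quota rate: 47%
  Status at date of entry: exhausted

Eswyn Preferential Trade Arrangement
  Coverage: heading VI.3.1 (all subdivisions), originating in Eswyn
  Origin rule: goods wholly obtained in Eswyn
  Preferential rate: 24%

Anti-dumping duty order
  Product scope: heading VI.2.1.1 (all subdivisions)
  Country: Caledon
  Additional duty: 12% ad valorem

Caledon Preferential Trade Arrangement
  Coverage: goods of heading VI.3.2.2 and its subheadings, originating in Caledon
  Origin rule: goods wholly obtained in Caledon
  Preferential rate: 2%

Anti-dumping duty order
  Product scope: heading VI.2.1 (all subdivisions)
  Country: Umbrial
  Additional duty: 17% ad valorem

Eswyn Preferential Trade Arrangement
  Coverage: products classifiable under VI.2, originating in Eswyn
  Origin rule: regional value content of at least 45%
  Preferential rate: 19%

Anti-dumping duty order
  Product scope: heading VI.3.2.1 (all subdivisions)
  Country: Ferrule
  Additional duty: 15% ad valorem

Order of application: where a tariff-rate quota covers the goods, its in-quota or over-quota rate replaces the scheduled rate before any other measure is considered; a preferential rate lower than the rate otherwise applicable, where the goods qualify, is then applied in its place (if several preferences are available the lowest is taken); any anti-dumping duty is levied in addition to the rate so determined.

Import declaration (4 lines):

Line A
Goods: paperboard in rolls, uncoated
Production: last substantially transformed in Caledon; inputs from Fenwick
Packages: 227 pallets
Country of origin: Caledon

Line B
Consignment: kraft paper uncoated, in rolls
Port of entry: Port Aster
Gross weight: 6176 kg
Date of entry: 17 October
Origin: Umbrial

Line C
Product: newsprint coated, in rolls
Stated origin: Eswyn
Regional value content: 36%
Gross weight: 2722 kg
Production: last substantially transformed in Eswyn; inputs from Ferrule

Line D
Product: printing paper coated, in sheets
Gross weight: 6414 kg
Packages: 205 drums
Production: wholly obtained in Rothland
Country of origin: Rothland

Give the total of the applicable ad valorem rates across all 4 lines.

Line A: paperboard → VI.1; uncoated → VI.1.2; in rolls → VI.1.2.2. Scheduled 3%. Caledon agreement on VI.3.2.2: VI.1.2.2 not covered. → 3%.
Line B: kraft paper → VI.4; uncoated → VI.4.1; in rolls → VI.4.1.2. Scheduled 21%. No special measure applies. → 21%.
Line C: newsprint → VI.2; coated → VI.2.1; in rolls → VI.2.1.1. Scheduled 23%. Eswyn agreement on VI.3.1: VI.2.1.1 not covered; Eswyn agreement on VI.2: RVC < 45%. → 23%.
Line D: printing paper → VI.3; coated → VI.3.1; in sheets → VI.3.1.1. Scheduled 17%. quota on VI.3.1 exhausted → over-quota 47%; Rothland agreement on VI.3.1: wholly obtained → 25% available; preferential 25%. → 25%.
Sum: 3% + 21% + 23% + 25% = 72%.

72%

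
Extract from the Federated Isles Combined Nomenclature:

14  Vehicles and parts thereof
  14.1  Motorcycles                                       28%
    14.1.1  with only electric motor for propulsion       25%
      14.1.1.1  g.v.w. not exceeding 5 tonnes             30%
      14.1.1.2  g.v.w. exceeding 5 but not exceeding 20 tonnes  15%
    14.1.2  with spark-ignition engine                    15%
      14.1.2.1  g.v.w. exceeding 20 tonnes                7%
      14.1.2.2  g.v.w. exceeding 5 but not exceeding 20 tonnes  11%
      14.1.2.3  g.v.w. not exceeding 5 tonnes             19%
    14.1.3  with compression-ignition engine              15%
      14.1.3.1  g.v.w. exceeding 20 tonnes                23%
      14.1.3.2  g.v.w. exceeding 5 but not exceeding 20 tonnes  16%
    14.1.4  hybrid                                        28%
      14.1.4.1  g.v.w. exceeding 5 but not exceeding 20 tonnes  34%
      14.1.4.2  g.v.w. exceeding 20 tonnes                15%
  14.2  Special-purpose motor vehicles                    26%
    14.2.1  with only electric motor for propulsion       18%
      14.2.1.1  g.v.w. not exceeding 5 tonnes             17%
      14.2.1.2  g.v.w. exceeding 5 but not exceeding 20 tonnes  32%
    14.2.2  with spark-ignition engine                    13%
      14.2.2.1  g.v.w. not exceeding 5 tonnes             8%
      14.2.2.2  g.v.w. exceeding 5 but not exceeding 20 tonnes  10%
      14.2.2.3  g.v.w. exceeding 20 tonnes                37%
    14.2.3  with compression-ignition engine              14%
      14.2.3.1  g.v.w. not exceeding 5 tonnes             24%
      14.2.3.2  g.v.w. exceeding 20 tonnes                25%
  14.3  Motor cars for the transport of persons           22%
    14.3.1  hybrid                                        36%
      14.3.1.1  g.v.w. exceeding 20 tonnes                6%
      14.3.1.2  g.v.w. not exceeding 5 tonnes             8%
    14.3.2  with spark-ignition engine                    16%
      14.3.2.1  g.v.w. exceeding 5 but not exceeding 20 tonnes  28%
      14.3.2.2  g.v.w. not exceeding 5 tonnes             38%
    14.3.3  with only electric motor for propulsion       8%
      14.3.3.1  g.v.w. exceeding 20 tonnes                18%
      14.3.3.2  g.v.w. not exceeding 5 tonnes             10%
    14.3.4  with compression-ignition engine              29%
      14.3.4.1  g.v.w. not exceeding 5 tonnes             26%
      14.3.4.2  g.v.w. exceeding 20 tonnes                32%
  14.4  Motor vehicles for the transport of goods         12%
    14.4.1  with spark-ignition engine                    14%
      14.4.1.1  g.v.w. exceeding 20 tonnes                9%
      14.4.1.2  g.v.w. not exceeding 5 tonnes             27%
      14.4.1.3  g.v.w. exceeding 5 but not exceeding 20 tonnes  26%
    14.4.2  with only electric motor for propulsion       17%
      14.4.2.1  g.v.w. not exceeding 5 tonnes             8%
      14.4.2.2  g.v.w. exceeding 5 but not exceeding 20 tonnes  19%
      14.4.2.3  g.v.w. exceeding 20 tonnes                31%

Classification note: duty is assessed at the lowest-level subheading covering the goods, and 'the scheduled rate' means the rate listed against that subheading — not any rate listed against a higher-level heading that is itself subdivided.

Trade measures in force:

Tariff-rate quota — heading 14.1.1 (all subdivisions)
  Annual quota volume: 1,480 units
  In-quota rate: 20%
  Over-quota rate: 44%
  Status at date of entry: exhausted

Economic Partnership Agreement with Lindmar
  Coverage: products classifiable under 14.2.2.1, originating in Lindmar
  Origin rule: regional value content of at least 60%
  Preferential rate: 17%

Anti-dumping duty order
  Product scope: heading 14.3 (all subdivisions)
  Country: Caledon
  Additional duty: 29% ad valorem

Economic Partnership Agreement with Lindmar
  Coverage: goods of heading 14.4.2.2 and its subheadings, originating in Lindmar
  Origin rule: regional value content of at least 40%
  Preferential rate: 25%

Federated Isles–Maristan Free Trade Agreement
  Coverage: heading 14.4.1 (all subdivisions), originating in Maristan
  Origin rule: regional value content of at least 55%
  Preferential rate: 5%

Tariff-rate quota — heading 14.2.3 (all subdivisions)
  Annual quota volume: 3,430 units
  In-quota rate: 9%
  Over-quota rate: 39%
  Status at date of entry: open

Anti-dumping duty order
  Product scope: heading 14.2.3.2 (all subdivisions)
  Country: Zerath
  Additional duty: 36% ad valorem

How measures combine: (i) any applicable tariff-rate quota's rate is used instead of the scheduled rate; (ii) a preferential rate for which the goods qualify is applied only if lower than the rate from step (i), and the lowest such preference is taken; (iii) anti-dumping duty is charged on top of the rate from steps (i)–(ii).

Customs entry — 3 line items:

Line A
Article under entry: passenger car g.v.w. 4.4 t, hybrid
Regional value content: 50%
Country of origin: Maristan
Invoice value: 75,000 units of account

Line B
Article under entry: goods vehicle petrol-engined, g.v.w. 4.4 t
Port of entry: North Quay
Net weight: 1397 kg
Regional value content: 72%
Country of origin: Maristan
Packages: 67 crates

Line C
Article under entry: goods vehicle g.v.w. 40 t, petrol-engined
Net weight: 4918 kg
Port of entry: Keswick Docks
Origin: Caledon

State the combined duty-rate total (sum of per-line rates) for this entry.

22%

Line A: passenger car → 14.3; hybrid → 14.3.1; g.v.w. 4.4 t → 14.3.1.2. Scheduled 8%. Maristan agreement on 14.4.1: 14.3.1.2 not covered. → 8%.
Line B: goods vehicle → 14.4; petrol-engined → 14.4.1; g.v.w. 4.4 t → 14.4.1.2. Scheduled 27%. Maristan agreement on 14.4.1: RVC ≥ 55% → 5% available; preferential 5%. → 5%.
Line C: goods vehicle → 14.4; petrol-engined → 14.4.1; g.v.w. 40 t → 14.4.1.1. Scheduled 9%. No special measure applies. → 9%.
Sum: 8% + 5% + 9% = 22%.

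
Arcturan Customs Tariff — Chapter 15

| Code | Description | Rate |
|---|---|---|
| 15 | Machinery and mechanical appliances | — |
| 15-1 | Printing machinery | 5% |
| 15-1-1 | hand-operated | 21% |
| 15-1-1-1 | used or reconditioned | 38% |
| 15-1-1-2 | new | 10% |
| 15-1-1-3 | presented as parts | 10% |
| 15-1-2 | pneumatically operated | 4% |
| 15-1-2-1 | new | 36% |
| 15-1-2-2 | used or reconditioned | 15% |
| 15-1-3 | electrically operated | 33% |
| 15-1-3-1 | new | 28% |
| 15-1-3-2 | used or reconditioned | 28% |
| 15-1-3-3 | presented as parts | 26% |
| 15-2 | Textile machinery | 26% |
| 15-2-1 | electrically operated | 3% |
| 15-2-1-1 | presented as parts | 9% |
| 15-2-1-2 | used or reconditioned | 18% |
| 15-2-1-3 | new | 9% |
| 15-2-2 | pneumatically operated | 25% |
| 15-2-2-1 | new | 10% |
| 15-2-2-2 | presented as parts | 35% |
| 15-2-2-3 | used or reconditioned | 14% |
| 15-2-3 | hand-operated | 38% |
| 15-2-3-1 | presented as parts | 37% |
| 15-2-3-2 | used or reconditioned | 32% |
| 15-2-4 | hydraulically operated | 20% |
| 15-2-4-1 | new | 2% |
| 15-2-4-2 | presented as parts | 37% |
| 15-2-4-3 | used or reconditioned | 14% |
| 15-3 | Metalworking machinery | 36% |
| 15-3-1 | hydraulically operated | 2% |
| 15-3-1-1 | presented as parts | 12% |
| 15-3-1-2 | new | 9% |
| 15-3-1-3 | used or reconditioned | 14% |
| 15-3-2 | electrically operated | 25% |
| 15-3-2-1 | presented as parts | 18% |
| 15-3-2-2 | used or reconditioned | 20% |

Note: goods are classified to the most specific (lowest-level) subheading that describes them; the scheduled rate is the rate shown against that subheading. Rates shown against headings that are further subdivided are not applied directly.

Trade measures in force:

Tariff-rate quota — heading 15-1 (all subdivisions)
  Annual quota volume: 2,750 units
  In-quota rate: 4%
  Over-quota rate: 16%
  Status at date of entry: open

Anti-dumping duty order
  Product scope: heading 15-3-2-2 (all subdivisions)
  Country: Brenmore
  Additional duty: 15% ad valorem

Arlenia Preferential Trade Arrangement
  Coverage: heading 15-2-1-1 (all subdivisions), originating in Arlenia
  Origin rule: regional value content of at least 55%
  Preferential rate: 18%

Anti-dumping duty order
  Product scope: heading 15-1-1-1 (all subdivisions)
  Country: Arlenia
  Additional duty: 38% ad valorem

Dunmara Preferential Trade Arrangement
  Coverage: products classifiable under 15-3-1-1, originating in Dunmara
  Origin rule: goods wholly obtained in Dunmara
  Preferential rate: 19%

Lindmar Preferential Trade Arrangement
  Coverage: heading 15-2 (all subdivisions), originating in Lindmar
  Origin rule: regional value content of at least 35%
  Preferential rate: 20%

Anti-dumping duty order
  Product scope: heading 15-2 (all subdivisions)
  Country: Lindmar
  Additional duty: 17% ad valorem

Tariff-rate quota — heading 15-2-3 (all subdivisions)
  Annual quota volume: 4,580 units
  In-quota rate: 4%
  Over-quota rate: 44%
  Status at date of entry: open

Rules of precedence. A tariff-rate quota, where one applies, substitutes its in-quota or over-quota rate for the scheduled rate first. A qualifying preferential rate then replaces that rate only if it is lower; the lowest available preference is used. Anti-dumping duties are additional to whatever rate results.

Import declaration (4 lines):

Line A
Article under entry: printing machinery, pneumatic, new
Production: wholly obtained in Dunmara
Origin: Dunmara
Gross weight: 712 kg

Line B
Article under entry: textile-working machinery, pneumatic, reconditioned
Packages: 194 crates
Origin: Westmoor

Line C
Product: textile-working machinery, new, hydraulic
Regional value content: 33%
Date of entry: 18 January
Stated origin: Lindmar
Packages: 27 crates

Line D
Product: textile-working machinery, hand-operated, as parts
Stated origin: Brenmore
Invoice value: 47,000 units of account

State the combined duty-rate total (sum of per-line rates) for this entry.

Line A: printing → 15-1; pneumatic → 15-1-2; new → 15-1-2-1. Scheduled 36%. quota on 15-1 open → in-quota 4%; Dunmara agreement on 15-3-1-1: 15-1-2-1 not covered. → 4%.
Line B: textile-working → 15-2; pneumatic → 15-2-2; reconditioned → 15-2-2-3. Scheduled 14%. No special measure applies. → 14%.
Line C: textile-working → 15-2; hydraulic → 15-2-4; new → 15-2-4-1. Scheduled 2%. Lindmar agreement on 15-2: RVC < 35%; anti-dumping (Lindmar, 15-2): +17%; total 2% + 17% = 19%. → 19%.
Line D: textile-working → 15-2; hand-operated → 15-2-3; as parts → 15-2-3-1. Scheduled 37%. quota on 15-2-3 open → in-quota 4%. → 4%.
Sum: 4% + 14% + 19% + 4% = 41%.

41%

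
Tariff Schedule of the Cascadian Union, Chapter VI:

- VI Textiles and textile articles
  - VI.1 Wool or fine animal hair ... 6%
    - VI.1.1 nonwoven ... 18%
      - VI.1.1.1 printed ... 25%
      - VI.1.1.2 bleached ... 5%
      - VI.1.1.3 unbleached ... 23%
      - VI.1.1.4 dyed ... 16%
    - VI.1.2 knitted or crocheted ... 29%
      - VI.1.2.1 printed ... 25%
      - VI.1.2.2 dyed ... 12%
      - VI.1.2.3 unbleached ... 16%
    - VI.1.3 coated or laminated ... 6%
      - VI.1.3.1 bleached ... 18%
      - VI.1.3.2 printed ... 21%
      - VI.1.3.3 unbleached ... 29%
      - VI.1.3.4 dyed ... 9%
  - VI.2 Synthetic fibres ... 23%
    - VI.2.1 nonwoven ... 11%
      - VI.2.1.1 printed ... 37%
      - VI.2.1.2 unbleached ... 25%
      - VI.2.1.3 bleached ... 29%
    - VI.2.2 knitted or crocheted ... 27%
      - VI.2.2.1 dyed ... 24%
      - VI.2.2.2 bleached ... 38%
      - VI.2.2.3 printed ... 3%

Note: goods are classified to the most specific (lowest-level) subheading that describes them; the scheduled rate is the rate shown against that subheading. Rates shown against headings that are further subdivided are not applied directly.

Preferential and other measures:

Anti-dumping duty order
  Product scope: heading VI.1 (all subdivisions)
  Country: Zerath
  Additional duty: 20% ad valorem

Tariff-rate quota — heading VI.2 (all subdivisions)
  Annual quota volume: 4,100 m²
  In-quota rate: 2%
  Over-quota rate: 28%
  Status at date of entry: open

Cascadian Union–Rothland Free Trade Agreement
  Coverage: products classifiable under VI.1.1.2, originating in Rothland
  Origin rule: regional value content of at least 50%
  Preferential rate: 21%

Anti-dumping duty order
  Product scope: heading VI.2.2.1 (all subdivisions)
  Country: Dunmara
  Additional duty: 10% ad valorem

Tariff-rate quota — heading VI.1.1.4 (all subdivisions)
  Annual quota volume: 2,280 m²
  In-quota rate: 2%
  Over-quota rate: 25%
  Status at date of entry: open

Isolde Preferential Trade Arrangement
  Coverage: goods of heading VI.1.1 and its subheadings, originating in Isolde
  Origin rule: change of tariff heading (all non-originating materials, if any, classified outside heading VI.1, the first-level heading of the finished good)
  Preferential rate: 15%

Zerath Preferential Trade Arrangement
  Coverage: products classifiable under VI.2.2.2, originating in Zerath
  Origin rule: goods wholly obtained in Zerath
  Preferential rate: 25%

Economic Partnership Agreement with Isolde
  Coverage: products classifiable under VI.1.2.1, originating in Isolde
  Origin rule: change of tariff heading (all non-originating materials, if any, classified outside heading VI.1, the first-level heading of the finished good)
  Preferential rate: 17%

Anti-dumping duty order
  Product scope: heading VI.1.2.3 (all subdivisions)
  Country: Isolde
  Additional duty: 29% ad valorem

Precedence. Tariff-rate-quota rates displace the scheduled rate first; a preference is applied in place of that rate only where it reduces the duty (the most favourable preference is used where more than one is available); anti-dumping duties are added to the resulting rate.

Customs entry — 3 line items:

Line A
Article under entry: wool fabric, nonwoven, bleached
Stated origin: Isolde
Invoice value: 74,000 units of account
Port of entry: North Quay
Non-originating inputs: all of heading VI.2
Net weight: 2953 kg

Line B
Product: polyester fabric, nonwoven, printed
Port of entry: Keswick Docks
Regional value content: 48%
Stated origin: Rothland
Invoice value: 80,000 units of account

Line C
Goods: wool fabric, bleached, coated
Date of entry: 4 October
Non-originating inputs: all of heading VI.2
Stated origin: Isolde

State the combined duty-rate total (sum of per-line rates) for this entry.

25%

Line A: wool → VI.1; nonwoven → VI.1.1; bleached → VI.1.1.2. Scheduled 5%. Isolde agreement on VI.1.1: CTH met → 15% available; Isolde agreement on VI.1.2.1: VI.1.1.2 not covered; preference 15% not lower than 5% → no reduction. → 5%.
Line B: polyester → VI.2; nonwoven → VI.2.1; printed → VI.2.1.1. Scheduled 37%. quota on VI.2 open → in-quota 2%; Rothland agreement on VI.1.1.2: VI.2.1.1 not covered. → 2%.
Line C: wool → VI.1; coated → VI.1.3; bleached → VI.1.3.1. Scheduled 18%. Isolde agreement on VI.1.1: VI.1.3.1 not covered; Isolde agreement on VI.1.2.1: VI.1.3.1 not covered. → 18%.
Sum: 5% + 2% + 18% = 25%.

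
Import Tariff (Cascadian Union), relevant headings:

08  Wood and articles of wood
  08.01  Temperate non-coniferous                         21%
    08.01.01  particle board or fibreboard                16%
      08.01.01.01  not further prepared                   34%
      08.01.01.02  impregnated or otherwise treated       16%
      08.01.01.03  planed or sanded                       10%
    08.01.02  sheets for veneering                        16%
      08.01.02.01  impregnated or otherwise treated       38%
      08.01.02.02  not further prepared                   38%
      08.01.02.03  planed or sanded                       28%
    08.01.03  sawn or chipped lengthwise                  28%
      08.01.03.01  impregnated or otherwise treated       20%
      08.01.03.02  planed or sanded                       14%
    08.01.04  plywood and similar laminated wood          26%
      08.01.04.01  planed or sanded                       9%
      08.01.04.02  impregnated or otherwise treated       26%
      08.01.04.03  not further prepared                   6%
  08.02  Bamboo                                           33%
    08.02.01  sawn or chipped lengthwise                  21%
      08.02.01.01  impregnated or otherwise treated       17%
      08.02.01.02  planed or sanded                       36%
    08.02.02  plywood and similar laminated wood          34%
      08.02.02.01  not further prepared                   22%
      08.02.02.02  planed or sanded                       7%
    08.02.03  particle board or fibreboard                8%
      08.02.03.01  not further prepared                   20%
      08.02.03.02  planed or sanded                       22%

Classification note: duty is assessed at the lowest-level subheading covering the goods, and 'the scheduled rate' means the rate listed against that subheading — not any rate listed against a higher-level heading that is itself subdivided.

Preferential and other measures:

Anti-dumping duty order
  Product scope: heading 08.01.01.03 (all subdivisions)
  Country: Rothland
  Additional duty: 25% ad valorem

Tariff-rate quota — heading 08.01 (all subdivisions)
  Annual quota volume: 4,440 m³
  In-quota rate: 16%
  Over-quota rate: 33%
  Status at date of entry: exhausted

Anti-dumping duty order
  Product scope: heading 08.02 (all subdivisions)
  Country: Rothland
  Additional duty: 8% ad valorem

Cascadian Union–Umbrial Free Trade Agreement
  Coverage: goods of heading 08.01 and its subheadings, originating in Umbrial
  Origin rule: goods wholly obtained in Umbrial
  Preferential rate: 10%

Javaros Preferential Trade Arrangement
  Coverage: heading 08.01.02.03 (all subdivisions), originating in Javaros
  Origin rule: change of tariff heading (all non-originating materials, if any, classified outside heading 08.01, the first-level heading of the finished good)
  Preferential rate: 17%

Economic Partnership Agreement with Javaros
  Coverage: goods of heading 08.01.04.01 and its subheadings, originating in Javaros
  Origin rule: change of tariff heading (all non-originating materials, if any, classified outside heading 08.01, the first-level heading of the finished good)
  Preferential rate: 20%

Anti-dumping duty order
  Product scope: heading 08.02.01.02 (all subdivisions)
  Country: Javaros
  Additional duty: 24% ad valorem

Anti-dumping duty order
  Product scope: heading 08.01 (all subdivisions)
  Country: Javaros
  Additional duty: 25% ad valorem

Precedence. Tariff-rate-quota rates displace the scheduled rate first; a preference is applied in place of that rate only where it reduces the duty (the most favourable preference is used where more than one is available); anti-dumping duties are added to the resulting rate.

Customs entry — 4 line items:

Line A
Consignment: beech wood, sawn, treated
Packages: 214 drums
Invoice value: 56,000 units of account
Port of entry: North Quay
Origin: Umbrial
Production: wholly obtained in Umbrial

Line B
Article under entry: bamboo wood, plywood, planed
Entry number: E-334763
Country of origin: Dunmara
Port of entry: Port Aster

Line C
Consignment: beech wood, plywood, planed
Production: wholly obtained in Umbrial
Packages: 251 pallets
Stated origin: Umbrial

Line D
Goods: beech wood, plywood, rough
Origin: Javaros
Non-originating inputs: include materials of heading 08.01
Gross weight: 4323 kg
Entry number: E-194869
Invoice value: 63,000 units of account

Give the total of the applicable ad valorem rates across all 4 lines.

Line A: beech → 08.01; sawn → 08.01.03; treated → 08.01.03.01. Scheduled 20%. quota on 08.01 exhausted → over-quota 33%; Umbrial agreement on 08.01: wholly obtained → 10% available; preferential 10%. → 10%.
Line B: bamboo → 08.02; plywood → 08.02.02; planed → 08.02.02.02. Scheduled 7%. No special measure applies. → 7%.
Line C: beech → 08.01; plywood → 08.01.04; planed → 08.01.04.01. Scheduled 9%. quota on 08.01 exhausted → over-quota 33%; Umbrial agreement on 08.01: wholly obtained → 10% available; preferential 10%. → 10%.
Line D: beech → 08.01; plywood → 08.01.04; rough → 08.01.04.03. Scheduled 6%. quota on 08.01 exhausted → over-quota 33%; Javaros agreement on 08.01.02.03: 08.01.04.03 not covered; Javaros agreement on 08.01.04.01: 08.01.04.03 not covered; anti-dumping (Javaros, 08.01): +25%; total 33% + 25% = 58%. → 58%.
Sum: 10% + 7% + 10% + 58% = 85%.

85%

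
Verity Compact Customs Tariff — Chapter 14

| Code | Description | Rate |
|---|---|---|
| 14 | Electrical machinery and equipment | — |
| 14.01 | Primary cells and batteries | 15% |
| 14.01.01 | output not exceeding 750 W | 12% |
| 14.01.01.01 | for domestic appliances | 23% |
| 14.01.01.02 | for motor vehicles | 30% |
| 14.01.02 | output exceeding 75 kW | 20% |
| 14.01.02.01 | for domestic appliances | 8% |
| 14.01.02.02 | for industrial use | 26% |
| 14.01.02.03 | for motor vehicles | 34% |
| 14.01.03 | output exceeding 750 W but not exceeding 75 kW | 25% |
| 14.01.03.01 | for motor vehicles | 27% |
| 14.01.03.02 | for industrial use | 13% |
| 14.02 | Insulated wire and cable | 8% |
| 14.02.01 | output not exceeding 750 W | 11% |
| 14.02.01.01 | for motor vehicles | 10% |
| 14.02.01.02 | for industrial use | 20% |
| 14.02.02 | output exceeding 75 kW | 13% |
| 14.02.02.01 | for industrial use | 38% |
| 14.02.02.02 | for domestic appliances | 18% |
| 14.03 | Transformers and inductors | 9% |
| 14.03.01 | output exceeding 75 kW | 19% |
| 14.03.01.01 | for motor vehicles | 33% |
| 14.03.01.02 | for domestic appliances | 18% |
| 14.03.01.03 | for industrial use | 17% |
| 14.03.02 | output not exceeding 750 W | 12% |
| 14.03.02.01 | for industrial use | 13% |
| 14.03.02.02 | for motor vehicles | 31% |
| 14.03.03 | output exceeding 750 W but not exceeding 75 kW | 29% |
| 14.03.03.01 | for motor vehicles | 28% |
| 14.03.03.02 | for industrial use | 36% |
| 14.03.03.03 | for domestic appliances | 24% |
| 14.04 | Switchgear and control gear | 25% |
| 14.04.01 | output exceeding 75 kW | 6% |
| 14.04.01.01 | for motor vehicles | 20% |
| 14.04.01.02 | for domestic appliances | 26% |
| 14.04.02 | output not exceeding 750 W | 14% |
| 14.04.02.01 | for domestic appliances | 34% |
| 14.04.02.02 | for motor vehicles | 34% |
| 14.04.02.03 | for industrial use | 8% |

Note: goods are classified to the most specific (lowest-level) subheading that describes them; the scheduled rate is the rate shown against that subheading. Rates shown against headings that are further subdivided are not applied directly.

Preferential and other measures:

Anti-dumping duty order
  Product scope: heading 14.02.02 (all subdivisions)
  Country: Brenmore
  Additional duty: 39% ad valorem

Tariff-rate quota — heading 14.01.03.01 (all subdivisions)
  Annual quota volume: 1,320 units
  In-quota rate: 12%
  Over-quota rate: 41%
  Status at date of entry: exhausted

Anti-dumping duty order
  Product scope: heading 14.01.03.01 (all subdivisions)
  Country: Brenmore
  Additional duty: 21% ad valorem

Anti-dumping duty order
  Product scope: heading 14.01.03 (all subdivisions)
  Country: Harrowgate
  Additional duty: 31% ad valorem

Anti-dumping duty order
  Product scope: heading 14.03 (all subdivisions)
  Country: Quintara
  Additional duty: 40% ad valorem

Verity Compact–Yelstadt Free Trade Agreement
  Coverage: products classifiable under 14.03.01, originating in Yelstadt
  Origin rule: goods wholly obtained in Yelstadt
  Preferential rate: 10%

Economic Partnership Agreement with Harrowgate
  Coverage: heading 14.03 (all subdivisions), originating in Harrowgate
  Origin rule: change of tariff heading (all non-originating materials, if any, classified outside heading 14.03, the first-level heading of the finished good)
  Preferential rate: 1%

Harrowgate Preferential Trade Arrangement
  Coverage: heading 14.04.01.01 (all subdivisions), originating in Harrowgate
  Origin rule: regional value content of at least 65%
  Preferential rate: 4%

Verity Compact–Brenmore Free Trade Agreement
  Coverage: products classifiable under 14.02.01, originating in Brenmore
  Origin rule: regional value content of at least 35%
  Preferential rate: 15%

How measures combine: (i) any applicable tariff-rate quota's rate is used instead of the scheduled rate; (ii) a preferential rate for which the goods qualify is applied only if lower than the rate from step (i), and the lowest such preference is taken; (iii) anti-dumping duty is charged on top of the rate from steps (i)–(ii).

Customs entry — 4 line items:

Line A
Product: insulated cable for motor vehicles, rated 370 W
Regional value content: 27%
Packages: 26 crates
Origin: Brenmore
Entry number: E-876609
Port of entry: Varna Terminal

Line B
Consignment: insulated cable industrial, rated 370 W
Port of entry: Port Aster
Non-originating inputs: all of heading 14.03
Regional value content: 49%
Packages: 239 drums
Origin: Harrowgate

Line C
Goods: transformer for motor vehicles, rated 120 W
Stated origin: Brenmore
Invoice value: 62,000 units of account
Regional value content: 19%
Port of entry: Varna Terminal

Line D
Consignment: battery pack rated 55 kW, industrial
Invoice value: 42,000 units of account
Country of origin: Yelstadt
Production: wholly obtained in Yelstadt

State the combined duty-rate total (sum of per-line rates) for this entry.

Line A: insulated cable → 14.02; rated 370 W → 14.02.01; for motor vehicles → 14.02.01.01. Scheduled 10%. Brenmore agreement on 14.02.01: RVC < 35%. → 10%.
Line B: insulated cable → 14.02; rated 370 W → 14.02.01; industrial → 14.02.01.02. Scheduled 20%. Harrowgate agreement on 14.03: 14.02.01.02 not covered; Harrowgate agreement on 14.04.01.01: 14.02.01.02 not covered. → 20%.
Line C: transformer → 14.03; rated 120 W → 14.03.02; for motor vehicles → 14.03.02.02. Scheduled 31%. Brenmore agreement on 14.02.01: 14.03.02.02 not covered. → 31%.
Line D: battery pack → 14.01; rated 55 kW → 14.01.03; industrial → 14.01.03.02. Scheduled 13%. Yelstadt agreement on 14.03.01: 14.01.03.02 not covered. → 13%.
Sum: 10% + 20% + 31% + 13% = 74%.

74%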